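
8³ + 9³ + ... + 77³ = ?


Σₖ₌8^77 k³ = [77·78/2]² − [7·8/2]²
= 9018009 − 784 = 9017225

Σk³ = 9017225


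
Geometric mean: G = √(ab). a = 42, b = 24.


GM = √(42×24) = √1008 = 31.749

GM = 31.749


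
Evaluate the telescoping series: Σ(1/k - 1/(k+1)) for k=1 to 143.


Telescoping: adjacent terms cancel.
= 1/1 - 1/144
= 1 - 1/144 = 143/144

Sum = 143/144


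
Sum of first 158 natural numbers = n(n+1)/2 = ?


n(n+1)/2 = 158×159/2 = 25122/2 = 12561

Σk = 12561


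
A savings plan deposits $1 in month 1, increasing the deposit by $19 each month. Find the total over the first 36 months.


aₙ = 1 + (36-1)×19 = 666
Sₙ = n(a₁+aₙ)/2 = 36×(1+666)/2
= 36×667/2 = 12006

S_36 = 12006


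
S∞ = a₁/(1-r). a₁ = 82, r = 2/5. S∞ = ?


S∞ = a₁/(1-r) = 82/(1 - 2/5)
= 82/(3/5)
= 410/3

S∞ = 410/3


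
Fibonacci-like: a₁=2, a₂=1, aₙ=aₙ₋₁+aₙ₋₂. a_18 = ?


Computing iteratively: 2, 1, 3, 4, 7, 11, 18, 29, 47, 76, 123, 199, ...
a_18 = 3571

a_18 = 3571


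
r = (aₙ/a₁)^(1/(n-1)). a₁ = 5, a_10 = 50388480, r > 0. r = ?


r^(n-1) = aₙ/a₁
r^9 = 50388480/5 = 10077696
r = 10077696^(1/9)
= 6

r = 6


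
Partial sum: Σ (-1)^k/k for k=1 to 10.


S = -1 + 1/2 - 1/3 + 1/4 - 1/5 + 1/6 - 1/7 + 1/8 ± ...
= -0.6456
(Full series converges to -ln(2) ≈ -0.6931)

S_10 = -0.6456


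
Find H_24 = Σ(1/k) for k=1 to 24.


H_24 = 1/1 + 1/2 + 1/3 + ... + 1/24
= 1347822955/356948592
≈ 3.776

H_24 = 1347822955/356948592 ≈ 3.776


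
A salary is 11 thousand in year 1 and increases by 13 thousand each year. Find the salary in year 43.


aₙ = a₁ + (n-1)d
= 11 + (43-1)×13
= 11 + 546
= 557

a_43 = 557


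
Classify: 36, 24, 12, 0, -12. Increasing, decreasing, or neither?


Differences: -12, -12, -12, -12
All differences < 0 → strictly DECREASING

Monotonically decreasing


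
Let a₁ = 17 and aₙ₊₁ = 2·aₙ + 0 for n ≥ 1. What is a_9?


Computing step by step:
a_1 = 17
a_2 = 34
a_3 = 68
a_4 = 136
a_5 = 272
a_6 = 544
a_7 = 1088
a_8 = 2176
a_9 = 4352


a_9 = 4352


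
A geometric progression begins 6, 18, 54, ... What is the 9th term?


aₙ = a₁·r^(n-1)
= 6×3^8
= 6×6561
= 39366

a_9 = 39366


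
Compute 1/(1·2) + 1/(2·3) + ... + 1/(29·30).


1/(k(k+1)) = 1/k - 1/(k+1) (partial fractions)
Telescoping: Σ = 1 - 1/30 = 29/30

Sum = 29/30


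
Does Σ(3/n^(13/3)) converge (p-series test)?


p-series test: Σ c/n^p converges if p > 1, diverges if p ≤ 1 (constant c > 0 doesn't affect convergence).
p = 13/3
13/3 > 1 → CONVERGES

Converges (p = 13/3 > 1)


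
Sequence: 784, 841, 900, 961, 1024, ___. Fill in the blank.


Pattern: perfect squares: n²
Terms: 784, 841, 900, 961, 1024
Next term = 1089

Next term = 1089


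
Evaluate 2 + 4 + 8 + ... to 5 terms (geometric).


Sₙ = 2×(2^5 - 1)/(2 - 1)
= 2×(32 - 1)/1
= 2×31/1
= 62

S_5 = 62


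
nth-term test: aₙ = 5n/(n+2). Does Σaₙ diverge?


lim(n→∞) 5n/(n+2) = 5/1 = 5  (divide numerator and denominator by n)
lim aₙ = 5 ≠ 0 → series DIVERGES

Diverges (lim aₙ = 5 ≠ 0)


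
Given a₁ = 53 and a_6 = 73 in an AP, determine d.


d = (aₙ - a₁)/(n-1)
= (73 - 53)/(6-1)
= 20/5 = 4

d = 4


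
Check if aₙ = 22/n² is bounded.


a₁ = 22, a₂ = 22/4, a₃ = 22/9, ...
0 < aₙ ≤ 22 for all n ≥ 1
The sequence IS bounded

Bounded (0 < aₙ ≤ 22)


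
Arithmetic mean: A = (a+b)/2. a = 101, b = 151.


AM = (101 + 151)/2 = 252/2 = 126

AM = 126


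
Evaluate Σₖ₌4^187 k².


Σₖ₌4^187 k² = Σₖ₌₁^187 k² − Σₖ₌₁^3 k²
= 187·188·375/6 − 3·4·7/6
= 2197250 − 14 = 2197236

Σk² = 2197236


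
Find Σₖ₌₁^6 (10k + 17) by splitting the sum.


Σ(10k+17) = 10·Σk + 17·n
= 10·21 + 17·6
= 210 + 102 = 312

Σ = 312


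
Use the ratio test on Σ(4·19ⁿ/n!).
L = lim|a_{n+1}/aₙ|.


aₙ = 4·19^n/n!
a_{n+1}/aₙ = 19^(n+1)/(n+1)! × n!/19^n  (constant 4 cancels)
= 19/(n+1)
L = lim(n→∞) 19/(n+1) = 0
L < 1 → series CONVERGES

Converges (ratio test: L = 0 < 1)


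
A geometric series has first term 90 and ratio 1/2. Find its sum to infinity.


S∞ = a₁/(1-r) = 90/(1 - 1/2)
= 90/(1/2)
= 180

S∞ = 180


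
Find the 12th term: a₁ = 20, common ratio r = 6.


aₙ = a₁·r^(n-1)
= 20×6^11
= 20×362797056
= 7255941120

a_12 = 7255941120


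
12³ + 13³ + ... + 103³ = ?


Σₖ₌12^103 k³ = [103·104/2]² − [11·12/2]²
= 28686736 − 4356 = 28682380

Σk³ = 28682380


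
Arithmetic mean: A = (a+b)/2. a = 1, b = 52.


AM = (1 + 52)/2 = 53/2 = 26.5

AM = 26.5


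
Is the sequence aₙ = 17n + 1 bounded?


aₙ = 17n + 1 → as n→∞, aₙ→∞
No finite upper bound exists
The sequence is UNBOUNDED

Unbounded (aₙ → ∞ as n → ∞)


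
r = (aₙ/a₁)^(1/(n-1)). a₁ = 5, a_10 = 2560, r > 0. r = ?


r^(n-1) = aₙ/a₁
r^9 = 2560/5 = 512
r = 512^(1/9)
= 2

r = 2


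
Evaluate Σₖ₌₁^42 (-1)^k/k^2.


S = -1 + 1/4 - 1/9 + 1/16 - 1/25 + 1/36 - 1/49 + 1/64 ± ...
= -0.8222
(Full series converges to -π²/12 ≈ -0.8225)

S_42 = -0.8222


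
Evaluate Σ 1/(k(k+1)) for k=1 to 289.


1/(k(k+1)) = 1/k - 1/(k+1) (partial fractions)
Telescoping: Σ = 1 - 1/290 = 289/290

Sum = 289/290


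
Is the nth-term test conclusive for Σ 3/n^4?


lim(n→∞) 3/n^4 = 0
lim aₙ = 0 → nth-term test is INCONCLUSIVE
(Need other tests; this is actually a convergent p-series with p=4 > 1)

Inconclusive (lim aₙ = 0; need another test)


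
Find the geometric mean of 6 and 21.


GM = √(6×21) = √126 = 11.225

GM = 11.225


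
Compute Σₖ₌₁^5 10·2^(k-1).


Sₙ = 10×(2^5 - 1)/(2 - 1)
= 10×(32 - 1)/1
= 10×31/1
= 310

S_5 = 310


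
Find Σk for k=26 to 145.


Σₖ₌26^145 k = Σₖ₌₁^145 k − Σₖ₌₁^25 k
= 145·146/2 − 25·26/2
= 10585 − 325 = 10260

Σk = 10260


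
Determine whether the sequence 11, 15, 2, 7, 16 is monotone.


Differences: 4, -13, 5, 9
Difference at position 1 is +4 (> 0) but position 2 is -13 (< 0) — sequence both rises and falls
→ NOT monotonic

Not monotonic


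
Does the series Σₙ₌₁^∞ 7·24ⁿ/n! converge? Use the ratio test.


aₙ = 7·24^n/n!
a_{n+1}/aₙ = 24^(n+1)/(n+1)! × n!/24^n  (constant 7 cancels)
= 24/(n+1)
L = lim(n→∞) 24/(n+1) = 0
L < 1 → series CONVERGES

Converges (ratio test: L = 0 < 1)


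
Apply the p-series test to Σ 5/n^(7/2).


p-series test: Σ c/n^p converges if p > 1, diverges if p ≤ 1 (constant c > 0 doesn't affect convergence).
p = 7/2
7/2 > 1 → CONVERGES

Converges (p = 7/2 > 1)


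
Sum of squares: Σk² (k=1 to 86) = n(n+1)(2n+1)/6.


n = 86
n(n+1)(2n+1)/6 = 86×87×173/6
= 1294386/6 = 215731

Σk² = 215731


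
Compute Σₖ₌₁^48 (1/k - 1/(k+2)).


Telescoping with gap 2: two head and two tail terms survive.
= (1 + 1/2) - (1/49 + 1/50)
= 3/2 - 1/49 - 1/50 = 1788/1225

Sum = 1788/1225


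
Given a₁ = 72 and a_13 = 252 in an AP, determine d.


d = (aₙ - a₁)/(n-1)
= (252 - 72)/(13-1)
= 180/12 = 15

d = 15


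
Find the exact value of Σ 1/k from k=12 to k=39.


Σₖ₌12^39 1/k = 1/12 + 1/13 + 1/14 + ... + 1/39
= 941627320612529/763275922437600
≈ 1.2337

Sum = 941627320612529/763275922437600 ≈ 1.2337


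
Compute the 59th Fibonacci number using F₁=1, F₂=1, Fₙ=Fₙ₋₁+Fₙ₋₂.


Fibonacci sequence: 1, 1, 2, 3, 5, 8, 13, 21, 34, 55, 89, ...
F(59) = 956722026041

F(59) = 956722026041


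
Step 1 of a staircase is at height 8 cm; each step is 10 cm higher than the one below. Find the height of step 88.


aₙ = a₁ + (n-1)d
= 8 + (88-1)×10
= 8 + 870
= 878

a_88 = 878


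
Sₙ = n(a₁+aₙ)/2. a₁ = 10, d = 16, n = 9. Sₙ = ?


aₙ = 10 + (9-1)×16 = 138
Sₙ = n(a₁+aₙ)/2 = 9×(10+138)/2
= 9×148/2 = 666

S_9 = 666


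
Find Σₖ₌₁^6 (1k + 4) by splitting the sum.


Σ(1k+4) = 1·Σk + 4·n
= 1·21 + 4·6
= 21 + 24 = 45

Σ = 45


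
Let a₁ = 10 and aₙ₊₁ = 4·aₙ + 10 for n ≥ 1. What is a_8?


Computing step by step:
a_1 = 10
a_2 = 50
a_3 = 210
a_4 = 850
a_5 = 3410
a_6 = 13650
a_7 = 54610
a_8 = 218450


a_8 = 218450


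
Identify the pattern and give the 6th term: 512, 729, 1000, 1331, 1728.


Pattern: perfect cubes: n³
Terms: 512, 729, 1000, 1331, 1728
Next term = 2197

Next term = 2197


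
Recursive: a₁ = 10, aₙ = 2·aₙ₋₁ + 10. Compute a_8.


Computing step by step:
a_1 = 10
a_2 = 30
a_3 = 70
a_4 = 150
a_5 = 310
a_6 = 630
a_7 = 1270
a_8 = 2550


a_8 = 2550


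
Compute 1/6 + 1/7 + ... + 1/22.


Σₖ₌6^22 1/k = 1/6 + 1/7 + 1/8 + ... + 1/22
= 109216951/77597520
≈ 1.4075

Sum = 109216951/77597520 ≈ 1.4075


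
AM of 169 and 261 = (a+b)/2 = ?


AM = (169 + 261)/2 = 430/2 = 215

AM = 215


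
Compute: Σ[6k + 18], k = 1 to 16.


Σ(6k+18) = 6·Σk + 18·n
= 6·136 + 18·16
= 816 + 288 = 1104

Σ = 1104


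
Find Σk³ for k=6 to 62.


Σₖ₌6^62 k³ = [62·63/2]² − [5·6/2]²
= 3814209 − 225 = 3813984

Σk³ = 3813984


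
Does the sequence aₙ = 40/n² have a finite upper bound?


a₁ = 40, a₂ = 40/4, a₃ = 40/9, ...
0 < aₙ ≤ 40 for all n ≥ 1
The sequence IS bounded

Bounded (0 < aₙ ≤ 40)


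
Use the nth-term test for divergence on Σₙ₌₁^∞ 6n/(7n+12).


lim(n→∞) 6n/(7n+12) = 6/7 = 6/7  (divide numerator and denominator by n)
lim aₙ = 6/7 ≠ 0 → series DIVERGES

Diverges (lim aₙ = 6/7 ≠ 0)


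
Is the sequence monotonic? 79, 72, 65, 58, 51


Differences: -7, -7, -7, -7
All differences < 0 → strictly DECREASING

Monotonically decreasing


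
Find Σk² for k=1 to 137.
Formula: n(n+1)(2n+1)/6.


n = 137
n(n+1)(2n+1)/6 = 137×138×275/6
= 5199150/6 = 866525

Σk² = 866525


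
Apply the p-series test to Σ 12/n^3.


p-series test: Σ c/n^p converges if p > 1, diverges if p ≤ 1 (constant c > 0 doesn't affect convergence).
p = 3
3 > 1 → CONVERGES

Converges (p = 3 > 1)


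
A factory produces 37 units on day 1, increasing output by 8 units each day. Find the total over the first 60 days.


aₙ = 37 + (60-1)×8 = 509
Sₙ = n(a₁+aₙ)/2 = 60×(37+509)/2
= 60×546/2 = 16380

S_60 = 16380


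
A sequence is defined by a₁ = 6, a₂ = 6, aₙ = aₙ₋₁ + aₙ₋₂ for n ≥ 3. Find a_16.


Computing iteratively: 6, 6, 12, 18, 30, 48, 78, 126, 204, 330, 534, 864, ...
a_16 = 5922

a_16 = 5922


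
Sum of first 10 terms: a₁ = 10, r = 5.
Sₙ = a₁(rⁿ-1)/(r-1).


Sₙ = 10×(5^10 - 1)/(5 - 1)
= 10×(9765625 - 1)/4
= 10×9765624/4
= 24414060

S_10 = 24414060


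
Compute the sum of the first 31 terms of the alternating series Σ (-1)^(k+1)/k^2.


S = 1 - 1/4 + 1/9 - 1/16 + 1/25 - 1/36 + 1/49 - 1/64 ± ...
= 0.823
(Full series converges to +π²/12 ≈ +0.8225)

S_31 = 0.823


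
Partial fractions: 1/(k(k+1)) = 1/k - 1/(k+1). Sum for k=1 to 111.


1/(k(k+1)) = 1/k - 1/(k+1) (partial fractions)
Telescoping: Σ = 1 - 1/112 = 111/112

Sum = 111/112


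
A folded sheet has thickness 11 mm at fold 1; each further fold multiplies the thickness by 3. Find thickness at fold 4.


aₙ = a₁·r^(n-1)
= 11×3^3
= 11×27
= 297

a_4 = 297


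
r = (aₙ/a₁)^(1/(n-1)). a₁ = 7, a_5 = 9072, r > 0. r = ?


r^(n-1) = aₙ/a₁
r^4 = 9072/7 = 1296
r = 1296^(1/4)
= ±6; taking r > 0 gives r = 6

r = 6


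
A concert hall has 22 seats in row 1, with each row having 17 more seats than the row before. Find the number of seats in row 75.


aₙ = a₁ + (n-1)d
= 22 + (75-1)×17
= 22 + 1258
= 1280

a_75 = 1280


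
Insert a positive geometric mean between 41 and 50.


GM = √(41×50) = √2050 = 45.2769

GM = 45.2769


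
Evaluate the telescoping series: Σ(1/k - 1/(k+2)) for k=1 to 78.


Telescoping with gap 2: two head and two tail terms survive.
= (1 + 1/2) - (1/79 + 1/80)
= 3/2 - 1/79 - 1/80 = 9321/6320

Sum = 9321/6320


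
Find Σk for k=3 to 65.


Σₖ₌3^65 k = Σₖ₌₁^65 k − Σₖ₌₁^2 k
= 65·66/2 − 2·3/2
= 2145 − 3 = 2142

Σk = 2142


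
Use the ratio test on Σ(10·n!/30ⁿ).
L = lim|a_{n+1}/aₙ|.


aₙ = 10·n!/30^n
a_{n+1}/aₙ = (n+1)!/30^(n+1) × 30^n/n!  (constant 10 cancels)
= (n+1)/30
L = lim(n→∞) (n+1)/30 = ∞
L > 1 → series DIVERGES

Diverges (ratio test: L = ∞ > 1)


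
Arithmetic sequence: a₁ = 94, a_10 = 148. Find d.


d = (aₙ - a₁)/(n-1)
= (148 - 94)/(10-1)
= 54/9 = 6

d = 6


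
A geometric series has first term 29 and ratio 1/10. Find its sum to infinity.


S∞ = a₁/(1-r) = 29/(1 - 1/10)
= 29/(9/10)
= 290/9

S∞ = 290/9


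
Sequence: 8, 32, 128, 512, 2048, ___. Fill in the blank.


Pattern: geometric (r=4)
Terms: 8, 32, 128, 512, 2048
Next term = 8192

Next term = 8192


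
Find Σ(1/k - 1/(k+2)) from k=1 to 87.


Telescoping with gap 2: two head and two tail terms survive.
= (1 + 1/2) - (1/88 + 1/89)
= 3/2 - 1/88 - 1/89 = 11571/7832

Sum = 11571/7832


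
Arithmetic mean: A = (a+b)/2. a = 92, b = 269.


AM = (92 + 269)/2 = 361/2 = 180.5

AM = 180.5


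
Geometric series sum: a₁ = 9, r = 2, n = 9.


Sₙ = 9×(2^9 - 1)/(2 - 1)
= 9×(512 - 1)/1
= 9×511/1
= 4599

S_9 = 4599


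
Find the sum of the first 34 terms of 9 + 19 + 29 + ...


aₙ = 9 + (34-1)×10 = 339
Sₙ = n(a₁+aₙ)/2 = 34×(9+339)/2
= 34×348/2 = 5916

S_34 = 5916


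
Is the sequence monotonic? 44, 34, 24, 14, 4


Differences: -10, -10, -10, -10
All differences < 0 → strictly DECREASING

Monotonically decreasing


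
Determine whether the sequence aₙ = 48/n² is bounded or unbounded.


a₁ = 48, a₂ = 48/4, a₃ = 48/9, ...
0 < aₙ ≤ 48 for all n ≥ 1
The sequence IS bounded

Bounded (0 < aₙ ≤ 48)


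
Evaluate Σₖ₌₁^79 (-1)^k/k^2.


S = -1 + 1/4 - 1/9 + 1/16 - 1/25 + 1/36 - 1/49 + 1/64 ± ...
= -0.8225
(Full series converges to -π²/12 ≈ -0.8225)

S_79 = -0.8225


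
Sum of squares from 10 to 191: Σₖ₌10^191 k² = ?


Σₖ₌10^191 k² = Σₖ₌₁^191 k² − Σₖ₌₁^9 k²
= 191·192·383/6 − 9·10·19/6
= 2340896 − 285 = 2340611

Σk² = 2340611


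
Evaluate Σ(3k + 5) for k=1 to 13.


Σ(3k+5) = 3·Σk + 5·n
= 3·91 + 5·13
= 273 + 65 = 338

Σ = 338


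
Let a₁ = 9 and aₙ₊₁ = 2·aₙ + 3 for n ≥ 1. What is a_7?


Computing step by step:
a_1 = 9
a_2 = 21
a_3 = 45
a_4 = 93
a_5 = 189
a_6 = 381
a_7 = 765


a_7 = 765


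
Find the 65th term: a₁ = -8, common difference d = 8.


aₙ = a₁ + (n-1)d
= -8 + (65-1)×8
= -8 + 512
= 504

a_65 = 504


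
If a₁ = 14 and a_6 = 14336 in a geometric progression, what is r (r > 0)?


r^(n-1) = aₙ/a₁
r^5 = 14336/14 = 1024
r = 1024^(1/5)
= 4

r = 4


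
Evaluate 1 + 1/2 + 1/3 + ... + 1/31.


H_31 = 1/1 + 1/2 + 1/3 + ... + 1/31
= 290774257297357/72201776446800
≈ 4.0272

H_31 = 290774257297357/72201776446800 ≈ 4.0272


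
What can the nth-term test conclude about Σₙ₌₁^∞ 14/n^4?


lim(n→∞) 14/n^4 = 0
lim aₙ = 0 → nth-term test is INCONCLUSIVE
(Need other tests; this is actually a convergent p-series with p=4 > 1)

Inconclusive (lim aₙ = 0; need another test)


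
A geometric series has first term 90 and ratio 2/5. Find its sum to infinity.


S∞ = a₁/(1-r) = 90/(1 - 2/5)
= 90/(3/5)
= 150

S∞ = 150


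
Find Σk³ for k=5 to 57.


Σₖ₌5^57 k³ = [57·58/2]² − [4·5/2]²
= 2732409 − 100 = 2732309

Σk³ = 2732309


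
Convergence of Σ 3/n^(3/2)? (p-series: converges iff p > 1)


p-series test: Σ c/n^p converges if p > 1, diverges if p ≤ 1 (constant c > 0 doesn't affect convergence).
p = 3/2
3/2 > 1 → CONVERGES

Converges (p = 3/2 > 1)


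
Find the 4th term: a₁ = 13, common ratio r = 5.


aₙ = a₁·r^(n-1)
= 13×5^3
= 13×125
= 1625

a_4 = 1625


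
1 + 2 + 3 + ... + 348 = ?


n(n+1)/2 = 348×349/2 = 121452/2 = 60726

Σk = 60726


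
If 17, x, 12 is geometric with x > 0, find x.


GM = √(17×12) = √204 = 14.2829

GM = 14.2829


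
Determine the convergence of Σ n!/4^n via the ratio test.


aₙ = n!/4^n
a_{n+1}/aₙ = (n+1)!/4^(n+1) × 4^n/n!
= (n+1)/4
L = lim(n→∞) (n+1)/4 = ∞
L > 1 → series DIVERGES

Diverges (ratio test: L = ∞ > 1)


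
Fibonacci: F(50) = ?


Fibonacci sequence: 1, 1, 2, 3, 5, 8, 13, 21, 34, 55, 89, ...
F(50) = 12586269025

F(50) = 12586269025


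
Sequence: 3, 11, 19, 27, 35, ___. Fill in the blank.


Pattern: arithmetic (d=8)
Terms: 3, 11, 19, 27, 35
Next term = 43

Next term = 43


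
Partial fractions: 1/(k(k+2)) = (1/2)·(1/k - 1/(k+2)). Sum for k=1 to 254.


1/(k(k+2)) = (1/2)·(1/k - 1/(k+2)) (partial fractions)
Telescoping: Σ = (1/2)·(1 + 1/2 - 1/255 - 1/256) = 97409/130560

Sum = 97409/130560


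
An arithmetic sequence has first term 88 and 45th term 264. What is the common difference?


d = (aₙ - a₁)/(n-1)
= (264 - 88)/(45-1)
= 176/44 = 4

d = 4


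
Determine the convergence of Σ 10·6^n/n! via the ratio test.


aₙ = 10·6^n/n!
a_{n+1}/aₙ = 6^(n+1)/(n+1)! × n!/6^n  (constant 10 cancels)
= 6/(n+1)
L = lim(n→∞) 6/(n+1) = 0
L < 1 → series CONVERGES

Converges (ratio test: L = 0 < 1)


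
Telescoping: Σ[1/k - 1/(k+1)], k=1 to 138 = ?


Telescoping: adjacent terms cancel.
= 1/1 - 1/139
= 1 - 1/139 = 138/139

Sum = 138/139


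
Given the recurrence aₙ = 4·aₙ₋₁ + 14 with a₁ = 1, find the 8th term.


Computing step by step:
a_1 = 1
a_2 = 18
a_3 = 86
a_4 = 358
a_5 = 1446
a_6 = 5798
a_7 = 23206
a_8 = 92838


a_8 = 92838


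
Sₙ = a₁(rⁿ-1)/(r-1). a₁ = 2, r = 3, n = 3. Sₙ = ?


Sₙ = 2×(3^3 - 1)/(3 - 1)
= 2×(27 - 1)/2
= 2×26/2
= 26

S_3 = 26


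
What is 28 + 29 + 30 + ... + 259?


Σₖ₌28^259 k = Σₖ₌₁^259 k − Σₖ₌₁^27 k
= 259·260/2 − 27·28/2
= 33670 − 378 = 33292

Σk = 33292


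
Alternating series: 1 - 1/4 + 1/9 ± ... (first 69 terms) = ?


S = 1 - 1/4 + 1/9 - 1/16 + 1/25 - 1/36 + 1/49 - 1/64 ± ...
= 0.8226
(Full series converges to +π²/12 ≈ +0.8225)

S_69 = 0.8226


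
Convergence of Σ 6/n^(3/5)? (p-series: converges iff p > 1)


p-series test: Σ c/n^p converges if p > 1, diverges if p ≤ 1 (constant c > 0 doesn't affect convergence).
p = 3/5
3/5 ≤ 1 → DIVERGES

Diverges (p = 3/5 ≤ 1)


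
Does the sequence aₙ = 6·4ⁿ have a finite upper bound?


aₙ = 6·4ⁿ → as n→∞, aₙ→∞ (since base 4 > 1)
No finite upper bound exists
The sequence is UNBOUNDED

Unbounded (aₙ → ∞ as n → ∞)


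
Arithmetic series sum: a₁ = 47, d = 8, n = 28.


aₙ = 47 + (28-1)×8 = 263
Sₙ = n(a₁+aₙ)/2 = 28×(47+263)/2
= 28×310/2 = 4340

S_28 = 4340


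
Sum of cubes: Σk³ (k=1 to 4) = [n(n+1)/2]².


n(n+1)/2 = 4×5/2 = 10
Σk³ = 10² = 100

Σk³ = 100


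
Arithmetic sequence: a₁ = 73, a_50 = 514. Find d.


d = (aₙ - a₁)/(n-1)
= (514 - 73)/(50-1)
= 441/49 = 9

d = 9


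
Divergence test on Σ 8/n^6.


lim(n→∞) 8/n^6 = 0
lim aₙ = 0 → nth-term test is INCONCLUSIVE
(Need other tests; this is actually a convergent p-series with p=6 > 1)

Inconclusive (lim aₙ = 0; need another test)


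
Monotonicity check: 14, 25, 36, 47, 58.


Differences: 11, 11, 11, 11
All differences > 0 → strictly INCREASING

Monotonically increasing


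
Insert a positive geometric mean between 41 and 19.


GM = √(41×19) = √779 = 27.9106

GM = 27.9106


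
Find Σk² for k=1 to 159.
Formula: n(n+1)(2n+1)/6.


n = 159
n(n+1)(2n+1)/6 = 159×160×319/6
= 8115360/6 = 1352560

Σk² = 1352560


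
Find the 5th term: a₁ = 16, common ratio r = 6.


aₙ = a₁·r^(n-1)
= 16×6^4
= 16×1296
= 20736

a_5 = 20736


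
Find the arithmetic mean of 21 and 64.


AM = (21 + 64)/2 = 85/2 = 42.5

AM = 42.5


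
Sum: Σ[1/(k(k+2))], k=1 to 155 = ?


1/(k(k+2)) = (1/2)·(1/k - 1/(k+2)) (partial fractions)
Telescoping: Σ = (1/2)·(1 + 1/2 - 1/156 - 1/157) = 36425/48984

Sum = 36425/48984


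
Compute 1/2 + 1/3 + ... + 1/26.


Σₖ₌2^26 1/k = 1/2 + 1/3 + 1/4 + ... + 1/26
= 25472027467/8923714800
≈ 2.8544

Sum = 25472027467/8923714800 ≈ 2.8544


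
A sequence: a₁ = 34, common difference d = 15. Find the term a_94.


aₙ = a₁ + (n-1)d
= 34 + (94-1)×15
= 34 + 1395
= 1429

a_94 = 1429


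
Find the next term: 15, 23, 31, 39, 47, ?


Pattern: arithmetic (d=8)
Terms: 15, 23, 31, 39, 47
Next term = 55

Next term = 55


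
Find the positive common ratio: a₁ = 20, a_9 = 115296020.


r^(n-1) = aₙ/a₁
r^8 = 115296020/20 = 5764801
r = 5764801^(1/8)
= ±7; taking r > 0 gives r = 7

r = 7


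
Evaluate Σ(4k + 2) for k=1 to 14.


Σ(4k+2) = 4·Σk + 2·n
= 4·105 + 2·14
= 420 + 28 = 448

Σ = 448


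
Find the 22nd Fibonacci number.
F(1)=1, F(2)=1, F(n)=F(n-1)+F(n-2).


Fibonacci sequence: 1, 1, 2, 3, 5, 8, 13, 21, 34, 55, 89, ...
F(22) = 17711

F(22) = 17711


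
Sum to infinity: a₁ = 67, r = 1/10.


S∞ = a₁/(1-r) = 67/(1 - 1/10)
= 67/(9/10)
= 670/9

S∞ = 670/9


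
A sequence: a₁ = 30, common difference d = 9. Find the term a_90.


aₙ = a₁ + (n-1)d
= 30 + (90-1)×9
= 30 + 801
= 831

a_90 = 831


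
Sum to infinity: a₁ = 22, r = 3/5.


S∞ = a₁/(1-r) = 22/(1 - 3/5)
= 22/(2/5)
= 55

S∞ = 55


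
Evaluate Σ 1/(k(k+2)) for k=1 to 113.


1/(k(k+2)) = (1/2)·(1/k - 1/(k+2)) (partial fractions)
Telescoping: Σ = (1/2)·(1 + 1/2 - 1/114 - 1/115) = 4859/6555

Sum = 4859/6555


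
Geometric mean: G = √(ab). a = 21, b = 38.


GM = √(21×38) = √798 = 28.2489

GM = 28.2489


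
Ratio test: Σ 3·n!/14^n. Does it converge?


aₙ = 3·n!/14^n
a_{n+1}/aₙ = (n+1)!/14^(n+1) × 14^n/n!  (constant 3 cancels)
= (n+1)/14
L = lim(n→∞) (n+1)/14 = ∞
L > 1 → series DIVERGES

Diverges (ratio test: L = ∞ > 1)


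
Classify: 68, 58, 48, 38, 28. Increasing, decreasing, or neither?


Differences: -10, -10, -10, -10
All differences < 0 → strictly DECREASING

Monotonically decreasing


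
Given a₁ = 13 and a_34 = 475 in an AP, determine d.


d = (aₙ - a₁)/(n-1)
= (475 - 13)/(34-1)
= 462/33 = 14

d = 14


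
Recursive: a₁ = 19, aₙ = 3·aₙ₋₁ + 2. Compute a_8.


Computing step by step:
a_1 = 19
a_2 = 59
a_3 = 179
a_4 = 539
a_5 = 1619
a_6 = 4859
a_7 = 14579
a_8 = 43739


a_8 = 43739


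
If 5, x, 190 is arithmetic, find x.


AM = (5 + 190)/2 = 195/2 = 97.5

AM = 97.5


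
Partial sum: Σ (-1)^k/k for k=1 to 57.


S = -1 + 1/2 - 1/3 + 1/4 - 1/5 + 1/6 - 1/7 + 1/8 ± ...
= -0.7018
(Full series converges to -ln(2) ≈ -0.6931)

S_57 = -0.7018


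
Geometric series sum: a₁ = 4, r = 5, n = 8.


Sₙ = 4×(5^8 - 1)/(5 - 1)
= 4×(390625 - 1)/4
= 4×390624/4
= 390624

S_8 = 390624


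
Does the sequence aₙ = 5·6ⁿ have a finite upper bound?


aₙ = 5·6ⁿ → as n→∞, aₙ→∞ (since base 6 > 1)
No finite upper bound exists
The sequence is UNBOUNDED

Unbounded (aₙ → ∞ as n → ∞)


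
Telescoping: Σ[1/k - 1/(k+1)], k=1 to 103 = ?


Telescoping: adjacent terms cancel.
= 1/1 - 1/104
= 1 - 1/104 = 103/104

Sum = 103/104


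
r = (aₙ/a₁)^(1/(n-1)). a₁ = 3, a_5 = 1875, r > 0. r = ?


r^(n-1) = aₙ/a₁
r^4 = 1875/3 = 625
r = 625^(1/4)
= ±5; taking r > 0 gives r = 5

r = 5


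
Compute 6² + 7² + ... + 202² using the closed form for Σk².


Σₖ₌6^202 k² = Σₖ₌₁^202 k² − Σₖ₌₁^5 k²
= 202·203·405/6 − 5·6·11/6
= 2767905 − 55 = 2767850

Σk² = 2767850


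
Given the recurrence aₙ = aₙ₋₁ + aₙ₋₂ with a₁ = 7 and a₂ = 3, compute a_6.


Computing iteratively: 7, 3, 10, 13, 23, 36
a_6 = 36

a_6 = 36


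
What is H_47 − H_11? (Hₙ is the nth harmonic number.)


Σₖ₌12^47 1/k = 1/12 + 1/13 + 1/14 + ... + 1/47
= 627816166374159054023/442720643463713815200
≈ 1.4181

Sum = 627816166374159054023/442720643463713815200 ≈ 1.4181


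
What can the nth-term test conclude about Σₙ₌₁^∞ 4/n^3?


lim(n→∞) 4/n^3 = 0
lim aₙ = 0 → nth-term test is INCONCLUSIVE
(Need other tests; this is actually a convergent p-series with p=3 > 1)

Inconclusive (lim aₙ = 0; need another test)


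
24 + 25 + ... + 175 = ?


Σₖ₌24^175 k = Σₖ₌₁^175 k − Σₖ₌₁^23 k
= 175·176/2 − 23·24/2
= 15400 − 276 = 15124

Σk = 15124


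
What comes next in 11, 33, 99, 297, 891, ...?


Pattern: geometric (r=3)
Terms: 11, 33, 99, 297, 891
Next term = 2673

Next term = 2673


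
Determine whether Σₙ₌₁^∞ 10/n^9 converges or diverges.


p-series test: Σ c/n^p converges if p > 1, diverges if p ≤ 1 (constant c > 0 doesn't affect convergence).
p = 9
9 > 1 → CONVERGES

Converges (p = 9 > 1)


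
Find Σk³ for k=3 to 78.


Σₖ₌3^78 k³ = [78·79/2]² − [2·3/2]²
= 9492561 − 9 = 9492552

Σk³ = 9492552


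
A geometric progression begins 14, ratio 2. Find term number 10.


aₙ = a₁·r^(n-1)
= 14×2^9
= 14×512
= 7168

a_10 = 7168


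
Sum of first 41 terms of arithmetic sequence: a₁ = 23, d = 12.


aₙ = 23 + (41-1)×12 = 503
Sₙ = n(a₁+aₙ)/2 = 41×(23+503)/2
= 41×526/2 = 10783

S_41 = 10783


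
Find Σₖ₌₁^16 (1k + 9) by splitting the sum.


Σ(1k+9) = 1·Σk + 9·n
= 1·136 + 9·16
= 136 + 144 = 280

Σ = 280


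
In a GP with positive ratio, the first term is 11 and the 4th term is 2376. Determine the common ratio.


r^(n-1) = aₙ/a₁
r^3 = 2376/11 = 216
r = 216^(1/3)
= 6

r = 6


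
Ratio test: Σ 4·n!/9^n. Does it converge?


aₙ = 4·n!/9^n
a_{n+1}/aₙ = (n+1)!/9^(n+1) × 9^n/n!  (constant 4 cancels)
= (n+1)/9
L = lim(n→∞) (n+1)/9 = ∞
L > 1 → series DIVERGES

Diverges (ratio test: L = ∞ > 1)


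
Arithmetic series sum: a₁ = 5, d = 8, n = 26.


aₙ = 5 + (26-1)×8 = 205
Sₙ = n(a₁+aₙ)/2 = 26×(5+205)/2
= 26×210/2 = 2730

S_26 = 2730


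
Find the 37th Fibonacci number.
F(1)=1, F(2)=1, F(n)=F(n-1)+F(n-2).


Fibonacci sequence: 1, 1, 2, 3, 5, 8, 13, 21, 34, 55, 89, ...
F(37) = 24157817

F(37) = 24157817


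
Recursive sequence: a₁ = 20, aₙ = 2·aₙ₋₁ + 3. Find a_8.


Computing step by step:
a_1 = 20
a_2 = 43
a_3 = 89
a_4 = 181
a_5 = 365
a_6 = 733
a_7 = 1469
a_8 = 2941


a_8 = 2941


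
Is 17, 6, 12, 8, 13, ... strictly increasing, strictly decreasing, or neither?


Differences: -11, 6, -4, 5
Difference at position 2 is +6 (> 0) but position 1 is -11 (< 0) — sequence both rises and falls
→ NOT monotonic

Not monotonic


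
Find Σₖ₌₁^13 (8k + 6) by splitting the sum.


Σ(8k+6) = 8·Σk + 6·n
= 8·91 + 6·13
= 728 + 78 = 806

Σ = 806


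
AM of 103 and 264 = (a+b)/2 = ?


AM = (103 + 264)/2 = 367/2 = 183.5

AM = 183.5


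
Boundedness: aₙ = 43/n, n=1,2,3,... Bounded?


a₁ = 43, a₂ = 43/2, a₃ = 43/3, ...
0 < aₙ ≤ 43 for all n ≥ 1
Lower bound: 0, Upper bound: 43
The sequence IS bounded

Bounded (0 < aₙ ≤ 43)


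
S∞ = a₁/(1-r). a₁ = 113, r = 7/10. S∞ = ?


S∞ = a₁/(1-r) = 113/(1 - 7/10)
= 113/(3/10)
= 1130/3

S∞ = 1130/3


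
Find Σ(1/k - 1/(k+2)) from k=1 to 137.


Telescoping with gap 2: two head and two tail terms survive.
= (1 + 1/2) - (1/138 + 1/139)
= 3/2 - 1/138 - 1/139 = 14248/9591

Sum = 14248/9591


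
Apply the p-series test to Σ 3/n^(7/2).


p-series test: Σ c/n^p converges if p > 1, diverges if p ≤ 1 (constant c > 0 doesn't affect convergence).
p = 7/2
7/2 > 1 → CONVERGES

Converges (p = 7/2 > 1)


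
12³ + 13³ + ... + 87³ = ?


Σₖ₌12^87 k³ = [87·88/2]² − [11·12/2]²
= 14653584 − 4356 = 14649228

Σk³ = 14649228


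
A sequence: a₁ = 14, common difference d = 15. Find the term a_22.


aₙ = a₁ + (n-1)d
= 14 + (22-1)×15
= 14 + 315
= 329

a_22 = 329


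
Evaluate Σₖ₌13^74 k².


Σₖ₌13^74 k² = Σₖ₌₁^74 k² − Σₖ₌₁^12 k²
= 74·75·149/6 − 12·13·25/6
= 137825 − 650 = 137175

Σk² = 137175


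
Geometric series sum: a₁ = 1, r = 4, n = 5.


Sₙ = 1×(4^5 - 1)/(4 - 1)
= 1×(1024 - 1)/3
= 1×1023/3
= 341

S_5 = 341


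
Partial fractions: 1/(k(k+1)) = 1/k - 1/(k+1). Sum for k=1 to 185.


1/(k(k+1)) = 1/k - 1/(k+1) (partial fractions)
Telescoping: Σ = 1 - 1/186 = 185/186

Sum = 185/186


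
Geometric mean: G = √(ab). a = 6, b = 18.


GM = √(6×18) = √108 = 10.3923

GM = 10.3923


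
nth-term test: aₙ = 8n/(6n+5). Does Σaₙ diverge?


lim(n→∞) 8n/(6n+5) = 8/6 = 4/3  (divide numerator and denominator by n)
lim aₙ = 4/3 ≠ 0 → series DIVERGES

Diverges (lim aₙ = 4/3 ≠ 0)


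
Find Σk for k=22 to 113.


Σₖ₌22^113 k = Σₖ₌₁^113 k − Σₖ₌₁^21 k
= 113·114/2 − 21·22/2
= 6441 − 231 = 6210

Σk = 6210


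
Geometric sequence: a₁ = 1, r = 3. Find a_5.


aₙ = a₁·r^(n-1)
= 1×3^4
= 1×81
= 81

a_5 = 81


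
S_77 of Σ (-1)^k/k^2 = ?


S = -1 + 1/4 - 1/9 + 1/16 - 1/25 + 1/36 - 1/49 + 1/64 ± ...
= -0.8226
(Full series converges to -π²/12 ≈ -0.8225)

S_77 = -0.8226


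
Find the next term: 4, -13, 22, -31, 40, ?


Pattern: alternating sign, magnitude arithmetic (d=9)
Terms: 4, -13, 22, -31, 40
Next term = -49

Next term = -49


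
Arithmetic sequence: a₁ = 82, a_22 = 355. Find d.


d = (aₙ - a₁)/(n-1)
= (355 - 82)/(22-1)
= 273/21 = 13

d = 13


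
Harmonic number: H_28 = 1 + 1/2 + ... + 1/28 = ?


H_28 = 1/1 + 1/2 + 1/3 + ... + 1/28
= 315404588903/80313433200
≈ 3.9272

H_28 = 315404588903/80313433200 ≈ 3.9272


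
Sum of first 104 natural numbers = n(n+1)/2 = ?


n(n+1)/2 = 104×105/2 = 10920/2 = 5460

Σk = 5460


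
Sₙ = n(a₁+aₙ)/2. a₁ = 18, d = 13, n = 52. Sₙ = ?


aₙ = 18 + (52-1)×13 = 681
Sₙ = n(a₁+aₙ)/2 = 52×(18+681)/2
= 52×699/2 = 18174

S_52 = 18174


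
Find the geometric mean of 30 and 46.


GM = √(30×46) = √1380 = 37.1484

GM = 37.1484


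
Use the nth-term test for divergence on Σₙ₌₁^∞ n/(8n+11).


lim(n→∞) n/(8n+11) = 1/8 = 1/8  (divide numerator and denominator by n)
lim aₙ = 1/8 ≠ 0 → series DIVERGES

Diverges (lim aₙ = 1/8 ≠ 0)


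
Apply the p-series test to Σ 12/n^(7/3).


p-series test: Σ c/n^p converges if p > 1, diverges if p ≤ 1 (constant c > 0 doesn't affect convergence).
p = 7/3
7/3 > 1 → CONVERGES

Converges (p = 7/3 > 1)


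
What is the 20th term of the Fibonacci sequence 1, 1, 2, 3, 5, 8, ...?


Fibonacci sequence: 1, 1, 2, 3, 5, 8, 13, 21, 34, 55, 89, ...
F(20) = 6765

F(20) = 6765


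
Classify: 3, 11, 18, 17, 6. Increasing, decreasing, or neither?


Differences: 8, 7, -1, -11
Difference at position 1 is +8 (> 0) but position 3 is -1 (< 0) — sequence both rises and falls
→ NOT monotonic

Not monotonic


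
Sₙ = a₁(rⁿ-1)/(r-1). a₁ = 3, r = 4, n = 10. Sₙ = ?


Sₙ = 3×(4^10 - 1)/(4 - 1)
= 3×(1048576 - 1)/3
= 3×1048575/3
= 1048575

S_10 = 1048575


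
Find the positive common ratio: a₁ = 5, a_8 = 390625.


r^(n-1) = aₙ/a₁
r^7 = 390625/5 = 78125
r = 78125^(1/7)
= 5

r = 5


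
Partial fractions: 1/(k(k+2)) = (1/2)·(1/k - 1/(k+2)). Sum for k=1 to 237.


1/(k(k+2)) = (1/2)·(1/k - 1/(k+2)) (partial fractions)
Telescoping: Σ = (1/2)·(1 + 1/2 - 1/238 - 1/239) = 42423/56882

Sum = 42423/56882


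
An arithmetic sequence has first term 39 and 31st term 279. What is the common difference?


d = (aₙ - a₁)/(n-1)
= (279 - 39)/(31-1)
= 240/30 = 8

d = 8


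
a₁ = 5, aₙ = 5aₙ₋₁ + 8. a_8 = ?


Computing step by step:
a_1 = 5
a_2 = 33
a_3 = 173
a_4 = 873
a_5 = 4373
a_6 = 21873
a_7 = 109373
a_8 = 546873


a_8 = 546873


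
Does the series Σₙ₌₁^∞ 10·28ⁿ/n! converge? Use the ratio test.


aₙ = 10·28^n/n!
a_{n+1}/aₙ = 28^(n+1)/(n+1)! × n!/28^n  (constant 10 cancels)
= 28/(n+1)
L = lim(n→∞) 28/(n+1) = 0
L < 1 → series CONVERGES

Converges (ratio test: L = 0 < 1)


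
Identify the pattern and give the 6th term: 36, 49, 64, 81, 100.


Pattern: perfect squares: n²
Terms: 36, 49, 64, 81, 100
Next term = 121

Next term = 121


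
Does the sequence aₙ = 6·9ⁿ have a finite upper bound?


aₙ = 6·9ⁿ → as n→∞, aₙ→∞ (since base 9 > 1)
No finite upper bound exists
The sequence is UNBOUNDED

Unbounded (aₙ → ∞ as n → ∞)


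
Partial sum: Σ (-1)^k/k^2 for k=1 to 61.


S = -1 + 1/4 - 1/9 + 1/16 - 1/25 + 1/36 - 1/49 + 1/64 ± ...
= -0.8226
(Full series converges to -π²/12 ≈ -0.8225)

S_61 = -0.8226


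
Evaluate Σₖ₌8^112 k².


Σₖ₌8^112 k² = Σₖ₌₁^112 k² − Σₖ₌₁^7 k²
= 112·113·225/6 − 7·8·15/6
= 474600 − 140 = 474460

Σk² = 474460


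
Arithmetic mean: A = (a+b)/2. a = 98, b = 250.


AM = (98 + 250)/2 = 348/2 = 174

AM = 174


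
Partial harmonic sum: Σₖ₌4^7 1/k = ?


Σₖ₌4^7 1/k = 1/4 + 1/5 + 1/6 + 1/7
= 319/420
≈ 0.7595

Sum = 319/420 ≈ 0.7595


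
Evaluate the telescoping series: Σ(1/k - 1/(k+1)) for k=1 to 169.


Telescoping: adjacent terms cancel.
= 1/1 - 1/170
= 1 - 1/170 = 169/170

Sum = 169/170


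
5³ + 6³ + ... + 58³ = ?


Σₖ₌5^58 k³ = [58·59/2]² − [4·5/2]²
= 2927521 − 100 = 2927421

Σk³ = 2927421


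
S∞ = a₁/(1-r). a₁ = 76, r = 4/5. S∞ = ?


S∞ = a₁/(1-r) = 76/(1 - 4/5)
= 76/(1/5)
= 380

S∞ = 380


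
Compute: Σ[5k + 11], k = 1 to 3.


Σ(5k+11) = 5·Σk + 11·n
= 5·6 + 11·3
= 30 + 33 = 63

Σ = 63


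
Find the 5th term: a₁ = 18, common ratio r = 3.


aₙ = a₁·r^(n-1)
= 18×3^4
= 18×81
= 1458

a_5 = 1458


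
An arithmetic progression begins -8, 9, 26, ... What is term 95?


aₙ = a₁ + (n-1)d
= -8 + (95-1)×17
= -8 + 1598
= 1590

a_95 = 1590


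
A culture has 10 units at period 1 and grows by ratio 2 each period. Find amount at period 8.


aₙ = a₁·r^(n-1)
= 10×2^7
= 10×128
= 1280

a_8 = 1280


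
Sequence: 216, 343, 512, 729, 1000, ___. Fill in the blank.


Pattern: perfect cubes: n³
Terms: 216, 343, 512, 729, 1000
Next term = 1331

Next term = 1331


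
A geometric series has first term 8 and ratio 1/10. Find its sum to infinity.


S∞ = a₁/(1-r) = 8/(1 - 1/10)
= 8/(9/10)
= 80/9

S∞ = 80/9


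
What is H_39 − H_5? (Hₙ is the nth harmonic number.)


Σₖ₌6^39 1/k = 1/6 + 1/7 + 1/8 + ... + 1/39
= 956972310279793/485721041551200
≈ 1.9702

Sum = 956972310279793/485721041551200 ≈ 1.9702


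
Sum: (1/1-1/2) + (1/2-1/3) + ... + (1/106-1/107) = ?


Telescoping: adjacent terms cancel.
= 1/1 - 1/107
= 1 - 1/107 = 106/107

Sum = 106/107


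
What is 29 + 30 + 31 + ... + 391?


Σₖ₌29^391 k = Σₖ₌₁^391 k − Σₖ₌₁^28 k
= 391·392/2 − 28·29/2
= 76636 − 406 = 76230

Σk = 76230


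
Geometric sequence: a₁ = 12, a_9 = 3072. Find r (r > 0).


r^(n-1) = aₙ/a₁
r^8 = 3072/12 = 256
r = 256^(1/8)
= ±2; taking r > 0 gives r = 2

r = 2


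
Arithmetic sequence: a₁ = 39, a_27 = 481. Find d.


d = (aₙ - a₁)/(n-1)
= (481 - 39)/(27-1)
= 442/26 = 17

d = 17


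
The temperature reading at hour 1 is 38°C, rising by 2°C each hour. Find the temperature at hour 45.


aₙ = a₁ + (n-1)d
= 38 + (45-1)×2
= 38 + 88
= 126

a_45 = 126


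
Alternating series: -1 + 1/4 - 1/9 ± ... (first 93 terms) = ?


S = -1 + 1/4 - 1/9 + 1/16 - 1/25 + 1/36 - 1/49 + 1/64 ± ...
= -0.8225
(Full series converges to -π²/12 ≈ -0.8225)

S_93 = -0.8225


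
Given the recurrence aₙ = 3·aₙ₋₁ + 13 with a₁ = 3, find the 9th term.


Computing step by step:
a_1 = 3
a_2 = 22
a_3 = 79
a_4 = 250
a_5 = 763
a_6 = 2302
a_7 = 6919
a_8 = 20770
a_9 = 62323


a_9 = 62323


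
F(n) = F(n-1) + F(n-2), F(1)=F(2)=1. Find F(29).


Fibonacci sequence: 1, 1, 2, 3, 5, 8, 13, 21, 34, 55, 89, ...
F(29) = 514229

F(29) = 514229


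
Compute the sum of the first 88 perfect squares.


n = 88
n(n+1)(2n+1)/6 = 88×89×177/6
= 1386264/6 = 231044

Σk² = 231044


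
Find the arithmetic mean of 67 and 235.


AM = (67 + 235)/2 = 302/2 = 151

AM = 151


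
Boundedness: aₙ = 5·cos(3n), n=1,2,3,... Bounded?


For all n, -1 ≤ cos(3n) ≤ 1, so -5 ≤ 5·cos(3n) ≤ 5
Lower bound: -5, Upper bound: 5
The sequence IS bounded

Bounded (-5 ≤ aₙ ≤ 5)


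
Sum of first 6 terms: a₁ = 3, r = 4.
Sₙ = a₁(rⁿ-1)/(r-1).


Sₙ = 3×(4^6 - 1)/(4 - 1)
= 3×(4096 - 1)/3
= 3×4095/3
= 4095

S_6 = 4095


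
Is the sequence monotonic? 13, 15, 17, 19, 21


Differences: 2, 2, 2, 2
All differences > 0 → strictly INCREASING

Monotonically increasing


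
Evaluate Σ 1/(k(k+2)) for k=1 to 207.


1/(k(k+2)) = (1/2)·(1/k - 1/(k+2)) (partial fractions)
Telescoping: Σ = (1/2)·(1 + 1/2 - 1/208 - 1/209) = 64791/86944

Sum = 64791/86944


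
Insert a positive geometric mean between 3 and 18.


GM = √(3×18) = √54 = 7.3485

GM = 7.3485


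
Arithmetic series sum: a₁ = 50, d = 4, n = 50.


aₙ = 50 + (50-1)×4 = 246
Sₙ = n(a₁+aₙ)/2 = 50×(50+246)/2
= 50×296/2 = 7400

S_50 = 7400


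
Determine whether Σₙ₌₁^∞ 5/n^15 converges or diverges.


p-series test: Σ c/n^p converges if p > 1, diverges if p ≤ 1 (constant c > 0 doesn't affect convergence).
p = 15
15 > 1 → CONVERGES

Converges (p = 15 > 1)


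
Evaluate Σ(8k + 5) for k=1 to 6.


Σ(8k+5) = 8·Σk + 5·n
= 8·21 + 5·6
= 168 + 30 = 198

Σ = 198


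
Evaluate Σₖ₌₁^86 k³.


n(n+1)/2 = 86×87/2 = 3741
Σk³ = 3741² = 13995081

Σk³ = 13995081


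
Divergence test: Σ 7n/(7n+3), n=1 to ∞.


lim(n→∞) 7n/(7n+3) = 7/7 = 1  (divide numerator and denominator by n)
lim aₙ = 1 ≠ 0 → series DIVERGES

Diverges (lim aₙ = 1 ≠ 0)


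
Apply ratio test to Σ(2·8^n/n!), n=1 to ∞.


aₙ = 2·8^n/n!
a_{n+1}/aₙ = 8^(n+1)/(n+1)! × n!/8^n  (constant 2 cancels)
= 8/(n+1)
L = lim(n→∞) 8/(n+1) = 0
L < 1 → series CONVERGES

Converges (ratio test: L = 0 < 1)


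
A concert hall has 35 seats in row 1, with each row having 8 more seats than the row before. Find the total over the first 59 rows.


aₙ = 35 + (59-1)×8 = 499
Sₙ = n(a₁+aₙ)/2 = 59×(35+499)/2
= 59×534/2 = 15753

S_59 = 15753


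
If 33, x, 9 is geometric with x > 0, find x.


GM = √(33×9) = √297 = 17.2337

GM = 17.2337


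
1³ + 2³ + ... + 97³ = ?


n(n+1)/2 = 97×98/2 = 4753
Σk³ = 4753² = 22591009

Σk³ = 22591009


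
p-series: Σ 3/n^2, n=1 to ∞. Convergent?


p-series test: Σ c/n^p converges if p > 1, diverges if p ≤ 1 (constant c > 0 doesn't affect convergence).
p = 2
2 > 1 → CONVERGES

Converges (p = 2 > 1)


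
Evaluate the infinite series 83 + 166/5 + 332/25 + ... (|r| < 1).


S∞ = a₁/(1-r) = 83/(1 - 2/5)
= 83/(3/5)
= 415/3

S∞ = 415/3


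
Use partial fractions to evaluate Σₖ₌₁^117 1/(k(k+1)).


1/(k(k+1)) = 1/k - 1/(k+1) (partial fractions)
Telescoping: Σ = 1 - 1/118 = 117/118

Sum = 117/118


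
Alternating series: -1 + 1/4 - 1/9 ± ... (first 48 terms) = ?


S = -1 + 1/4 - 1/9 + 1/16 - 1/25 + 1/36 - 1/49 + 1/64 ± ...
= -0.8223
(Full series converges to -π²/12 ≈ -0.8225)

S_48 = -0.8223


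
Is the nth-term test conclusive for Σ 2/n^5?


lim(n→∞) 2/n^5 = 0
lim aₙ = 0 → nth-term test is INCONCLUSIVE
(Need other tests; this is actually a convergent p-series with p=5 > 1)

Inconclusive (lim aₙ = 0; need another test)
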